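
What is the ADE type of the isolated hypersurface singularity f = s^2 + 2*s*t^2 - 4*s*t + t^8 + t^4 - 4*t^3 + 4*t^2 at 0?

A_7

The Hessian of f at 0 has rank 1. Corank 1: A-series; mu = 7 gives A_7.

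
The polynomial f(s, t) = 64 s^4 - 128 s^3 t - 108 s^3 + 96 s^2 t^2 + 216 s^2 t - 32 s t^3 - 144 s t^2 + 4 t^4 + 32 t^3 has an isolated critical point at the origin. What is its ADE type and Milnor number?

The Hessian of f at 0 is [[0, 0], [0, 0]] with rank 0, so corank 2. A Groebner basis of the Jacobian ideal J(f) in C{s,t} is {t^4, s*t^2 - 11*t^3/18, s^2 - 4*s*t/3 + 4*t^2/9}; counting standard monomials gives mu = 6. Corank 2; j^3 = -4*(3*s - 2*t)^3 is a perfect cube, so E-series; the 4-jet and mu = 6 give E_6.

Type E_6, Milnor number mu = 6.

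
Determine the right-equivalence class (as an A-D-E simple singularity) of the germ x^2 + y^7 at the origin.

A6

The Hessian of f at 0 is [[2, 0], [0, 0]] with rank 1, so corank 1. A Groebner basis of the Jacobian ideal J(f) in C{x,y} is {y^6, x}; counting standard monomials gives mu = 6. Corank 1: A-series; mu = 6 gives A_6.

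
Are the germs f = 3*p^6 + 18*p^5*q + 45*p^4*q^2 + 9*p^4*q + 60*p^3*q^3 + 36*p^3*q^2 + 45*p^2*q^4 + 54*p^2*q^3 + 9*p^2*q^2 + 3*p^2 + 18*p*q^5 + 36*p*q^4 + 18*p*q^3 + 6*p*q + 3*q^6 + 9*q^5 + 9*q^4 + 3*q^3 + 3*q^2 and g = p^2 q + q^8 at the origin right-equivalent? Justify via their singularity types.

No.

The Hessian of f at 0 is [[6, 6], [6, 6]] with rank 1, so corank 1. A Groebner basis of the Jacobian ideal J(f) in C{p,q} is {q^2, p + q}; counting standard monomials gives mu = 2. Corank 1: A-series; mu = 2 gives A_2. The Hessian of g at 0 is [[0, 0], [0, 0]] with rank 0, so corank 2. A Groebner basis of the Jacobian ideal J(g) in C{p,q} is {p^2/8 + q^7, p^3, p*q}; counting standard monomials gives mu = 9. Corank 2; j^3 = p^2*q has shape L^2 M (L != M), so D-series; mu = 9 gives D_9. f is A_2 but g is D_9, hence not right-equivalent.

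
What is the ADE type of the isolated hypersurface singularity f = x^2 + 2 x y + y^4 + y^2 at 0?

A_3

The Hessian of f at 0 has rank 1. Corank 1: A-series; mu = 3 gives A_3.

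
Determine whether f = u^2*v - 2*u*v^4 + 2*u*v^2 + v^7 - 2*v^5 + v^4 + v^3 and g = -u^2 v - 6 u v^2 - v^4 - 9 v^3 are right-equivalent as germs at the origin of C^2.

Yes.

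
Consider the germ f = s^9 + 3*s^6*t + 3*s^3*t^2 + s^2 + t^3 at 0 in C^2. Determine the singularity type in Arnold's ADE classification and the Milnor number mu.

The Hessian of f at 0 has rank 1. Corank 1: A-series; mu = 2 gives A_2.

Type A2, Milnor number mu = 2.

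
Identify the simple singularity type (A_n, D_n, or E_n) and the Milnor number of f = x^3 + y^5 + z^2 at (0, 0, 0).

The Hessian of f at 0 has rank 1. Corank 2; j^3 = x^3 is a perfect cube, so E-series; the 5-jet and mu = 8 give E_8.

Type E_{8}, Milnor number mu = 8.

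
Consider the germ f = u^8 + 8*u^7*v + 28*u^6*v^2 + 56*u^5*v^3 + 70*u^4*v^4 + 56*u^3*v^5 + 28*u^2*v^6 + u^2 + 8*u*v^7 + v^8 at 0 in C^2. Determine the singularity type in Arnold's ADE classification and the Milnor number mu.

Type A7, Milnor number mu = 7.

The Hessian of f at 0 is [[2, 0], [0, 0]] with rank 1, so corank 1. A Groebner basis of the Jacobian ideal J(f) in C{u,v} is {v^7, u}; counting standard monomials gives mu = 7. Corank 1: A-series; mu = 7 gives A_7.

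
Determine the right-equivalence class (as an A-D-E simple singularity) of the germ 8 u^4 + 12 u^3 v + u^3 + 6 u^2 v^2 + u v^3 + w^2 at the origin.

The Hessian of f at 0 has rank 1. Corank 2; j^3 = u^3 is a perfect cube, so E-series; the 4-jet and mu = 7 give E_7.

E_{7}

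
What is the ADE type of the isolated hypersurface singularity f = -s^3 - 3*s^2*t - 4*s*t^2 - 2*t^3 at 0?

The Hessian of f at 0 is [[0, 0], [0, 0]] with rank 0, so corank 2. A Groebner basis of the Jacobian ideal J(f) in C{s,t} is {t^3, s^2 - 2*t^2/3, s*t + t^2}; counting standard monomials gives mu = 4. Corank 2; j^3 = -(s + t)*(s^2 + 2*s*t + 2*t^2) splits into three distinct lines over C (the quadratic factor has nonzero discriminant), so D_4.

D4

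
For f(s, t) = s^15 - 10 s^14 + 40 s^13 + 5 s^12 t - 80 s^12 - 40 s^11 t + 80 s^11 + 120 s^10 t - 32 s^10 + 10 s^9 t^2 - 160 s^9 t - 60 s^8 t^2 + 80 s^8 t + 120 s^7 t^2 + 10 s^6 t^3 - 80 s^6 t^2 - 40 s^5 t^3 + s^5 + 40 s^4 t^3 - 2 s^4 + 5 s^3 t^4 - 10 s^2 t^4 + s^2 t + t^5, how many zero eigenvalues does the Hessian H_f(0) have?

Hessian at 0 has rank 0.

2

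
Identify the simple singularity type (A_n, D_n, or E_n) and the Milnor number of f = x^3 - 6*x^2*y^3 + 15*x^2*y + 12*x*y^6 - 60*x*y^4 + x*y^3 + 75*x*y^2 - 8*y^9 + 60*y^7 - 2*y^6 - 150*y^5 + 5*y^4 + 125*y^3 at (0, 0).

Type E7, Milnor number mu = 7.

The Hessian of f at 0 has rank 0. Corank 2; j^3 = (x + 5*y)^3 is a perfect cube, so E-series; the 4-jet and mu = 7 give E_7.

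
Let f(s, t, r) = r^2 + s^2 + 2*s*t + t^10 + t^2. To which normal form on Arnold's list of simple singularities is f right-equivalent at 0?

The Hessian of f at 0 has rank 2. Corank 1: A-series; mu = 9 gives A_9.

A_{9}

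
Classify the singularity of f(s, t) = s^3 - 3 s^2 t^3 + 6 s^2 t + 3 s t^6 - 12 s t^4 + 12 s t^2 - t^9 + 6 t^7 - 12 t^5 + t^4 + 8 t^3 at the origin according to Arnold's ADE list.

E_{6}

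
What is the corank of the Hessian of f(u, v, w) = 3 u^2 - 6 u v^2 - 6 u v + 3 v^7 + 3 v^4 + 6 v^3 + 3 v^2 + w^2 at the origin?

1

The Hessian at 0 is [[6, -6, 0], [-6, 6, 0], [0, 0, 2]] of rank 2; hence corank 1.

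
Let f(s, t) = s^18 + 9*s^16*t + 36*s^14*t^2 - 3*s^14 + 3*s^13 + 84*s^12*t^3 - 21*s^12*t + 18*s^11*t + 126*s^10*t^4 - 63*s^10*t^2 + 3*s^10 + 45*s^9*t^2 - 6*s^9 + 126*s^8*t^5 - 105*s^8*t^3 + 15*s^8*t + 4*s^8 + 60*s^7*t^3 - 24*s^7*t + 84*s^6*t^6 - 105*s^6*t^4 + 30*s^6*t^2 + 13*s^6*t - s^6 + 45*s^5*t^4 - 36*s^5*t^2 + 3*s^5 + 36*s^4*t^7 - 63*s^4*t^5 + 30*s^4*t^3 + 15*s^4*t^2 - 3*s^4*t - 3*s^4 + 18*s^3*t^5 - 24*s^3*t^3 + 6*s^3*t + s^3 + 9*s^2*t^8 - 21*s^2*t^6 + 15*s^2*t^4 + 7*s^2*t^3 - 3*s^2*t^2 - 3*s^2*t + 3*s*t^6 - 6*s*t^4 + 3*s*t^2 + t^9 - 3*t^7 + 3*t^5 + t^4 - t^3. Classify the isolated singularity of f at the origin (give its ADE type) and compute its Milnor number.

The Hessian of f at 0 has rank 0. Corank 2; j^3 = (s - t)^3 is a perfect cube, so E-series; the 4-jet and mu = 6 give E_6.

Type E6, Milnor number mu = 6.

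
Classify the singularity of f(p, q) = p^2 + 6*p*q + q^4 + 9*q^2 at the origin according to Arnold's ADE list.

A_3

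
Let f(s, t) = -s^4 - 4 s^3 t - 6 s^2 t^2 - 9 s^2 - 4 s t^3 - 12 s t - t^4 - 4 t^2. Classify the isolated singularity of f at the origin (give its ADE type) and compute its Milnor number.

The Hessian of f at 0 has rank 1. Corank 1: A-series; mu = 3 gives A_3.

Type A_3, Milnor number mu = 3.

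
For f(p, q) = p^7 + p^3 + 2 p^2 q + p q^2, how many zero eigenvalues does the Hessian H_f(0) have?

2

The Hessian at 0 is [[0, 0], [0, 0]] of rank 0; hence corank 2.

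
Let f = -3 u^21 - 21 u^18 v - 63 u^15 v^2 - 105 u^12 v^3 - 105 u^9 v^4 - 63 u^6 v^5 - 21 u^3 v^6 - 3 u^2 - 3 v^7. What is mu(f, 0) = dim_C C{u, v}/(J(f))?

6

The Hessian of f at 0 has rank 1. Corank 1: A-series; mu = 6 gives A_6.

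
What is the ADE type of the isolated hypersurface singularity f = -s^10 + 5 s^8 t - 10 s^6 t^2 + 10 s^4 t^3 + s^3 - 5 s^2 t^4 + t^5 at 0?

E_8

The Hessian of f at 0 is [[0, 0], [0, 0]] with rank 0, so corank 2. A Groebner basis of the Jacobian ideal J(f) in C{s,t} is {t^4, s^2}; counting standard monomials gives mu = 8. Corank 2; j^3 = s^3 is a perfect cube, so E-series; the 5-jet and mu = 8 give E_8.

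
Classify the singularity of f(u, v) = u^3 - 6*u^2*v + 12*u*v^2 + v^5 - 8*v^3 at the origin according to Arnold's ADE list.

E_{8}

The Hessian of f at 0 has rank 0. Corank 2; j^3 = (u - 2*v)^3 is a perfect cube, so E-series; the 5-jet and mu = 8 give E_8.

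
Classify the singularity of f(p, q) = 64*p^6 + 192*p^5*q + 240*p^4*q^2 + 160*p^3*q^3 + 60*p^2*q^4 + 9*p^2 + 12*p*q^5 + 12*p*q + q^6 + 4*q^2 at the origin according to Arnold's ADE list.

The Hessian of f at 0 has rank 1. Corank 1: A-series; mu = 5 gives A_5.

A_5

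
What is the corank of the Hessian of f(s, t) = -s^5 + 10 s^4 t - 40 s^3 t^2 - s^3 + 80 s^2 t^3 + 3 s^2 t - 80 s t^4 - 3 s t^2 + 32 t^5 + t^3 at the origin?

2

Hessian at 0 has rank 0.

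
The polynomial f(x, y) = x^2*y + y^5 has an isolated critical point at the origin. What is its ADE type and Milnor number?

The Hessian of f at 0 has rank 0. Corank 2; j^3 = x^2*y has shape L^2 M (L != M), so D-series; mu = 6 gives D_6.

Type D_6, Milnor number mu = 6.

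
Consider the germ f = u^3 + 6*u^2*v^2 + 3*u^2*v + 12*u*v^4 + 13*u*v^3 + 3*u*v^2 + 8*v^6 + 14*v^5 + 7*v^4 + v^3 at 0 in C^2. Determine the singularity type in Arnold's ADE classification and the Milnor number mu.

Type E_7, Milnor number mu = 7.

The Hessian of f at 0 has rank 0. Corank 2; j^3 = (u + v)^3 is a perfect cube, so E-series; the 4-jet and mu = 7 give E_7.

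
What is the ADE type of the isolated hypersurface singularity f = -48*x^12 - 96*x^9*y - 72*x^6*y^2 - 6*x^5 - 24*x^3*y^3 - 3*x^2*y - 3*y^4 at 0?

D_{5}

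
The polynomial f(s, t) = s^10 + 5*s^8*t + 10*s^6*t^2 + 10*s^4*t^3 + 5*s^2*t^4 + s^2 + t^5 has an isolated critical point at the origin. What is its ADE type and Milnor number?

Type A_{4}, Milnor number mu = 4.

The Hessian of f at 0 has rank 1. Corank 1: A-series; mu = 4 gives A_4.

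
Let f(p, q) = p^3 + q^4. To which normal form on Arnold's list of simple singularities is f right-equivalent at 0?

E6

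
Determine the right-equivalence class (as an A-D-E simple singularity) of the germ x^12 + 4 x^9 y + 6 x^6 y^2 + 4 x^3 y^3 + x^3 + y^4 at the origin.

The Hessian of f at 0 has rank 0. Corank 2; j^3 = x^3 is a perfect cube, so E-series; the 4-jet and mu = 6 give E_6.

E_6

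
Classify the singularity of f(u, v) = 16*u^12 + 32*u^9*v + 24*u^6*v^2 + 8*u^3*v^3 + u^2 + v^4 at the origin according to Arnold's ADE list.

The Hessian of f at 0 is [[2, 0], [0, 0]] with rank 1, so corank 1. A Groebner basis of the Jacobian ideal J(f) in C{u,v} is {v^3, u}; counting standard monomials gives mu = 3. Corank 1: A-series; mu = 3 gives A_3.

A_{3}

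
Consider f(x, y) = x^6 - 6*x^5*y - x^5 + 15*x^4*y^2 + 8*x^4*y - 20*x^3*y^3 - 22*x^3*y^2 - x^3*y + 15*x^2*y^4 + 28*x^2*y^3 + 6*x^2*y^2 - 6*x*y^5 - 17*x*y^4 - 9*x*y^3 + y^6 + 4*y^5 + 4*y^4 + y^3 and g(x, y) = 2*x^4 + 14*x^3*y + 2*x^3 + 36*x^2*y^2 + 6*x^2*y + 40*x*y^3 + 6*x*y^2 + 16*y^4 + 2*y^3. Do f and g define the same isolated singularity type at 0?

Yes.

The Hessian of f at 0 has rank 0. Corank 2; j^3 = y^3 is a perfect cube, so E-series; the 4-jet and mu = 7 give E_7. The Hessian of g at 0 has rank 0. Corank 2; j^3 = 2*(x + y)^3 is a perfect cube, so E-series; the 4-jet and mu = 7 give E_7. Both have type E_7, hence right-equivalent.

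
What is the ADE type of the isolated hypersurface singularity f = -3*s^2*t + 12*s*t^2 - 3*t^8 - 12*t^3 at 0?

D_9

The Hessian of f at 0 has rank 0. Corank 2; j^3 = -3*t*(s - 2*t)^2 has shape L^2 M (L != M), so D-series; mu = 9 gives D_9.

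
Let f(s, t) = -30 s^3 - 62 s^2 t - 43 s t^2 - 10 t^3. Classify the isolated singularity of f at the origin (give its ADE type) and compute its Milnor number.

Type D_4, Milnor number mu = 4.

The Hessian of f at 0 has rank 0. Corank 2; j^3 = -(3*s + 2*t)*(10*s^2 + 14*s*t + 5*t^2) splits into three distinct lines over C (the quadratic factor has nonzero discriminant), so D_4.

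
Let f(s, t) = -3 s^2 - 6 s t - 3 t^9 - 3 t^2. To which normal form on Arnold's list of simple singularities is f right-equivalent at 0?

A_{8}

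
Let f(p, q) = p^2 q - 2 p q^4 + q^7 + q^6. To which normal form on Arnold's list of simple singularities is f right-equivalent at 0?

The Hessian of f at 0 has rank 0. Corank 2; j^3 = p^2*q has shape L^2 M (L != M), so D-series; mu = 7 gives D_7.

D_{7}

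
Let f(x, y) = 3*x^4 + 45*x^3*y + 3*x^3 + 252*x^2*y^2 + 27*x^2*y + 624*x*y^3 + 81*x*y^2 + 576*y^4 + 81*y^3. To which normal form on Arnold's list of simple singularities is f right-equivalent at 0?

The Hessian of f at 0 has rank 0. Corank 2; j^3 = 3*(x + 3*y)^3 is a perfect cube, so E-series; the 4-jet and mu = 7 give E_7.

E7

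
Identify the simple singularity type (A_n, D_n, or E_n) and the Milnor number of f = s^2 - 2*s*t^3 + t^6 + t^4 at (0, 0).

Type A_3, Milnor number mu = 3.

The Hessian of f at 0 is [[2, 0], [0, 0]] with rank 1, so corank 1. A Groebner basis of the Jacobian ideal J(f) in C{s,t} is {t^3, s}; counting standard monomials gives mu = 3. Corank 1: A-series; mu = 3 gives A_3.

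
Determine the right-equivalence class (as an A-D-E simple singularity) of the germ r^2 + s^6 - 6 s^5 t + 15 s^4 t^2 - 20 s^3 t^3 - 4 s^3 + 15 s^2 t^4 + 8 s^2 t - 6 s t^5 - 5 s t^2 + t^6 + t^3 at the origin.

The Hessian of f at 0 has rank 1. Corank 2; j^3 = -(s - t)*(2*s - t)^2 has shape L^2 M (L != M), so D-series; mu = 7 gives D_7.

D_{7}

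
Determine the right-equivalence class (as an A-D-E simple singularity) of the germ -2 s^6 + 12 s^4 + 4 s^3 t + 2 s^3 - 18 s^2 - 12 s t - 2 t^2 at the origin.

The Hessian of f at 0 is [[-36, -12], [-12, -4]] with rank 1, so corank 1. A Groebner basis of the Jacobian ideal J(f) in C{s,t} is {t^2, s + t/3}; counting standard monomials gives mu = 2. Corank 1: A-series; mu = 2 gives A_2.

A_{2}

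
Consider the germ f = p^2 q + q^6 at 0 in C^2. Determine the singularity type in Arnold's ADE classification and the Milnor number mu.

Type D_{7}, Milnor number mu = 7.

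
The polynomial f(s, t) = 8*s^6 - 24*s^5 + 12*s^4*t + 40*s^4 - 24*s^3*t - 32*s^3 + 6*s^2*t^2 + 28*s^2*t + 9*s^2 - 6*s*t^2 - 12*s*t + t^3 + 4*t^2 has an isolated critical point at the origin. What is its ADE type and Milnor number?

Type A_{2}, Milnor number mu = 2.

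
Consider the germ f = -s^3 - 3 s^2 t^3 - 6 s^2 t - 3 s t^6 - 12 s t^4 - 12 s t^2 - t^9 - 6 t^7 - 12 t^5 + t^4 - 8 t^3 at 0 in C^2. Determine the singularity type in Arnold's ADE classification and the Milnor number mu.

Type E6, Milnor number mu = 6.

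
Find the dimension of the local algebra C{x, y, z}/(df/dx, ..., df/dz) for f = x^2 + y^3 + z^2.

2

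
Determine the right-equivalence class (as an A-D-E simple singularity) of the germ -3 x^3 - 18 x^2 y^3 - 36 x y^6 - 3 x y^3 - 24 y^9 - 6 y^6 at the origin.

E7

The Hessian of f at 0 has rank 0. Corank 2; j^3 = -3*x^3 is a perfect cube, so E-series; the 4-jet and mu = 7 give E_7.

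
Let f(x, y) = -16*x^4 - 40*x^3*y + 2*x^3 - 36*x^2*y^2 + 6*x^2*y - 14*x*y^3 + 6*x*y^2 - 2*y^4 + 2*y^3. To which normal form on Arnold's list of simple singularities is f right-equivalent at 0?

E_7

The Hessian of f at 0 has rank 0. Corank 2; j^3 = 2*(x + y)^3 is a perfect cube, so E-series; the 4-jet and mu = 7 give E_7.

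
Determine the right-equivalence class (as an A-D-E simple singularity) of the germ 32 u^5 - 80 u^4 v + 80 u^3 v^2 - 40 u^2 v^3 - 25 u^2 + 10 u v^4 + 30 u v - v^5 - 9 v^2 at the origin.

The Hessian of f at 0 has rank 1. Corank 1: A-series; mu = 4 gives A_4.

A_{4}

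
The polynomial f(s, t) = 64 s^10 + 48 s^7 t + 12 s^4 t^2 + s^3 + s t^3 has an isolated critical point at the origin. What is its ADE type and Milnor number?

The Hessian of f at 0 is [[0, 0], [0, 0]] with rank 0, so corank 2. A Groebner basis of the Jacobian ideal J(f) in C{s,t} is {s^3, s*t^2, 3*s^2 + t^3}; counting standard monomials gives mu = 7. Corank 2; j^3 = s^3 is a perfect cube, so E-series; the 4-jet and mu = 7 give E_7.

Type E7, Milnor number mu = 7.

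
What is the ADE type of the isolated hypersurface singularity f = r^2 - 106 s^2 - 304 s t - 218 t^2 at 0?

A_{1}

The Hessian of f at 0 has rank 3. Corank 0: nondegenerate Morse point, so A_1.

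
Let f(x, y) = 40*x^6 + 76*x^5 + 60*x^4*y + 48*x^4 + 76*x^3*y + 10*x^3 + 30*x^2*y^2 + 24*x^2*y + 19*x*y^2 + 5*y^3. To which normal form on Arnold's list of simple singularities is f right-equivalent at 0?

D_4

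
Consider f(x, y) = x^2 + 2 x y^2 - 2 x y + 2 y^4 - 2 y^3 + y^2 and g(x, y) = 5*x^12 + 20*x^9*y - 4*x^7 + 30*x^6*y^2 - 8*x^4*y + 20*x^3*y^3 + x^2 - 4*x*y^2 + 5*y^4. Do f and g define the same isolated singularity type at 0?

The Hessian of f at 0 is [[2, -2], [-2, 2]] with rank 1, so corank 1. A Groebner basis of the Jacobian ideal J(f) in C{x,y} is {x^2 + x - y, x*y + x - y, x + y^2 - y}; counting standard monomials gives mu = 3. Corank 1: A-series; mu = 3 gives A_3. The Hessian of g at 0 is [[2, 0], [0, 0]] with rank 1, so corank 1. A Groebner basis of the Jacobian ideal J(g) in C{x,y} is {x^2, x*y, -x/2 + y^2}; counting standard monomials gives mu = 3. Corank 1: A-series; mu = 3 gives A_3. Both have type A_3, hence right-equivalent.

Yes.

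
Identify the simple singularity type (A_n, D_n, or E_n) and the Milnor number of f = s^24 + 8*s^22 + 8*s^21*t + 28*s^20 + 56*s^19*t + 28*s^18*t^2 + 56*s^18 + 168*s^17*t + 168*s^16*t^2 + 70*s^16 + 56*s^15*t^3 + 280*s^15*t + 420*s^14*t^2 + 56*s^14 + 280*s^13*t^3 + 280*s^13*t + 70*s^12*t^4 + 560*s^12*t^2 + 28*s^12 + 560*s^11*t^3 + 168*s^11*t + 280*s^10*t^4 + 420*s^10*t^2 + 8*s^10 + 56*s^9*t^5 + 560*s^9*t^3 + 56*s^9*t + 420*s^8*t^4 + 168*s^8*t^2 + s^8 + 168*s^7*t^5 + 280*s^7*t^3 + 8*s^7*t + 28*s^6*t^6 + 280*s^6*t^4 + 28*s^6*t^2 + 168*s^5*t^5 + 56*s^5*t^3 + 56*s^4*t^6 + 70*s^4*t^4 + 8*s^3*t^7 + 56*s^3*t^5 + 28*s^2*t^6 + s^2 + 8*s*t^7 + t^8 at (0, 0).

Type A_{7}, Milnor number mu = 7.

The Hessian of f at 0 has rank 1. Corank 1: A-series; mu = 7 gives A_7.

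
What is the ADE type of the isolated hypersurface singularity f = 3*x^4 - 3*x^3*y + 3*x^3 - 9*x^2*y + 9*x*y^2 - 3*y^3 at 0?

E_{7}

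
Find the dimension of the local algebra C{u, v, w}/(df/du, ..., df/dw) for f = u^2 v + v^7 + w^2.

8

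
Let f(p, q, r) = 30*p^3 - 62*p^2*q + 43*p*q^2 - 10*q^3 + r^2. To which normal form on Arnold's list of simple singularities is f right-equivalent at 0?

D_{4}

The Hessian of f at 0 is [[0, 0, 0], [0, 0, 0], [0, 0, 2]] with rank 1, so corank 2. A Groebner basis of the Jacobian ideal J(f) in C{p,q,r} is {q^3, p^2 - 11*q^2/26, p*q - 17*q^2/26, r}; counting standard monomials gives mu = 4. Corank 2; j^3 = (3*p - 2*q)*(10*p^2 - 14*p*q + 5*q^2) splits into three distinct lines over C (the quadratic factor has nonzero discriminant), so D_4.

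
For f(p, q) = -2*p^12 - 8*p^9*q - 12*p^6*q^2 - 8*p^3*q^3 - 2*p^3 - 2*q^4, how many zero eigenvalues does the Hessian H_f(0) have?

2

Hessian at 0 has rank 0.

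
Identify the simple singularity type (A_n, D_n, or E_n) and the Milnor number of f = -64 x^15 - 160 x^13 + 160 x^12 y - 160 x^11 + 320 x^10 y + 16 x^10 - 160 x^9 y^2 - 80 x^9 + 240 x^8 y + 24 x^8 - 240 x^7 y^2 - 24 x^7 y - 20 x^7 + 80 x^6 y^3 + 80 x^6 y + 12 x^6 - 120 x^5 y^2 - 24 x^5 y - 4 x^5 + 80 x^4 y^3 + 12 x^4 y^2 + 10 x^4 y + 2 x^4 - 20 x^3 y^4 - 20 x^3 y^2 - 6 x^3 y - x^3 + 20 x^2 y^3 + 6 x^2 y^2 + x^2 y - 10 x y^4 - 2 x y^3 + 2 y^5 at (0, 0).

Type D_{6}, Milnor number mu = 6.

The Hessian of f at 0 has rank 0. Corank 2; j^3 = -x^2*(x - y) has shape L^2 M (L != M), so D-series; mu = 6 gives D_6.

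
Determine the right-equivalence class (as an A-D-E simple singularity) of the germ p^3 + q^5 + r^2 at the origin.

E_8

The Hessian of f at 0 has rank 1. Corank 2; j^3 = p^3 is a perfect cube, so E-series; the 5-jet and mu = 8 give E_8.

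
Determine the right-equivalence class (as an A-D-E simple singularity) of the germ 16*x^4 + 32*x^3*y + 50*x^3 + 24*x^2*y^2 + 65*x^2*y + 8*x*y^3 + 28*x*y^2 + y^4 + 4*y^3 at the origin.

D5

The Hessian of f at 0 has rank 0. Corank 2; j^3 = (2*x + y)*(5*x + 2*y)^2 has shape L^2 M (L != M), so D-series; mu = 5 gives D_5.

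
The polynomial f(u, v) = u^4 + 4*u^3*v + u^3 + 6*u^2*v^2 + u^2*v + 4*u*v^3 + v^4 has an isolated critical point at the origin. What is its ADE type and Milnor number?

The Hessian of f at 0 has rank 0. Corank 2; j^3 = u^2*(u + v) has shape L^2 M (L != M), so D-series; mu = 5 gives D_5.

Type D5, Milnor number mu = 5.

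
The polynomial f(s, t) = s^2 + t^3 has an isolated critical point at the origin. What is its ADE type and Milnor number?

Type A_2, Milnor number mu = 2.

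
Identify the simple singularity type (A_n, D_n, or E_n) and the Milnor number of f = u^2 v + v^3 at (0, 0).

The Hessian of f at 0 has rank 0. Corank 2; j^3 = v*(u^2 + v^2) splits into three distinct lines over C (the quadratic factor has nonzero discriminant), so D_4.

Type D_4, Milnor number mu = 4.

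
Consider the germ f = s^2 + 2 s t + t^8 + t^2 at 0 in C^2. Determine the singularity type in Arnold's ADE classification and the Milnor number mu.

The Hessian of f at 0 is [[2, 2], [2, 2]] with rank 1, so corank 1. A Groebner basis of the Jacobian ideal J(f) in C{s,t} is {t^7, s + t}; counting standard monomials gives mu = 7. Corank 1: A-series; mu = 7 gives A_7.

Type A7, Milnor number mu = 7.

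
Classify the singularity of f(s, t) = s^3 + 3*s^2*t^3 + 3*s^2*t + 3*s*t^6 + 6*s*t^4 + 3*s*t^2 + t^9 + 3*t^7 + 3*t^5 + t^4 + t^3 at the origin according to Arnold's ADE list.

The Hessian of f at 0 has rank 0. Corank 2; j^3 = (s + t)^3 is a perfect cube, so E-series; the 4-jet and mu = 6 give E_6.

E6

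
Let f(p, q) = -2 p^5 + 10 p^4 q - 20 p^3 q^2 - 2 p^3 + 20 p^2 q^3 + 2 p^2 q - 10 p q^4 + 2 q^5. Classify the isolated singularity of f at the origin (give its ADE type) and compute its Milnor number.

The Hessian of f at 0 is [[0, 0], [0, 0]] with rank 0, so corank 2. A Groebner basis of the Jacobian ideal J(f) in C{p,q} is {p*q/5 + q^4, p*q^2, p^2 - p*q}; counting standard monomials gives mu = 6. Corank 2; j^3 = -2*p^2*(p - q) has shape L^2 M (L != M), so D-series; mu = 6 gives D_6.

Type D_6, Milnor number mu = 6.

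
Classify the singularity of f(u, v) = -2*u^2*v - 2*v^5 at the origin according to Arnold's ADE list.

D_{6}

The Hessian of f at 0 is [[0, 0], [0, 0]] with rank 0, so corank 2. A Groebner basis of the Jacobian ideal J(f) in C{u,v} is {u^2/5 + v^4, u^3, u*v}; counting standard monomials gives mu = 6. Corank 2; j^3 = -2*u^2*v has shape L^2 M (L != M), so D-series; mu = 6 gives D_6.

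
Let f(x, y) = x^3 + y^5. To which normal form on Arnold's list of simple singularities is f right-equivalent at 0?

E_{8}

The Hessian of f at 0 has rank 0. Corank 2; j^3 = x^3 is a perfect cube, so E-series; the 5-jet and mu = 8 give E_8.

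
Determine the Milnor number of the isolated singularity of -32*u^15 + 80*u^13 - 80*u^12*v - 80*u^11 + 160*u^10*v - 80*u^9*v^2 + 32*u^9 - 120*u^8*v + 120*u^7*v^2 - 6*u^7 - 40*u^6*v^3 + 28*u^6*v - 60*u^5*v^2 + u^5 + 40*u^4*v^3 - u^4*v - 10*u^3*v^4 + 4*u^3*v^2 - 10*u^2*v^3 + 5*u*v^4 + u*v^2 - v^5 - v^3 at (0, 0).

6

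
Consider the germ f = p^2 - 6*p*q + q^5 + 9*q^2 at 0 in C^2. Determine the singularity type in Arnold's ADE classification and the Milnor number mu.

The Hessian of f at 0 is [[2, -6], [-6, 18]] with rank 1, so corank 1. A Groebner basis of the Jacobian ideal J(f) in C{p,q} is {q^4, p - 3*q}; counting standard monomials gives mu = 4. Corank 1: A-series; mu = 4 gives A_4.

Type A4, Milnor number mu = 4.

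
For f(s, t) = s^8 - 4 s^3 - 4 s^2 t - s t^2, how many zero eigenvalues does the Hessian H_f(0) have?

2

Hessian at 0 has rank 0.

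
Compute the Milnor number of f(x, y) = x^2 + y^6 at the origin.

The Hessian of f at 0 is [[2, 0], [0, 0]] with rank 1, so corank 1. A Groebner basis of the Jacobian ideal J(f) in C{x,y} is {y^5, x}; counting standard monomials gives mu = 5. Corank 1: A-series; mu = 5 gives A_5.

5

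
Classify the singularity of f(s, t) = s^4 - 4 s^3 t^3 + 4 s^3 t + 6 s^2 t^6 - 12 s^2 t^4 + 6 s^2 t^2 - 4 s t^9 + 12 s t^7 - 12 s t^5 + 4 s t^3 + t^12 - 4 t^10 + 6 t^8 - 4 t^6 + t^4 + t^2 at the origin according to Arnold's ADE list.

The Hessian of f at 0 has rank 1. Corank 1: A-series; mu = 3 gives A_3.

A_{3}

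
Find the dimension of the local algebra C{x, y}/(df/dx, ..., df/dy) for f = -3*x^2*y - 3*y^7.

8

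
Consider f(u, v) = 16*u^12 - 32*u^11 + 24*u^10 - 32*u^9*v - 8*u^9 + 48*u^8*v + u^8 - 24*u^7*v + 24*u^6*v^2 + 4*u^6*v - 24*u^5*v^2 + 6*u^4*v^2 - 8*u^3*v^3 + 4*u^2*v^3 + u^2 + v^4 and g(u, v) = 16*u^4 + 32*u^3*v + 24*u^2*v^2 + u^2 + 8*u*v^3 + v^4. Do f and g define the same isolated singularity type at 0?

The Hessian of f at 0 has rank 1. Corank 1: A-series; mu = 3 gives A_3. The Hessian of g at 0 has rank 1. Corank 1: A-series; mu = 3 gives A_3. Both have type A_3, hence right-equivalent.

Yes.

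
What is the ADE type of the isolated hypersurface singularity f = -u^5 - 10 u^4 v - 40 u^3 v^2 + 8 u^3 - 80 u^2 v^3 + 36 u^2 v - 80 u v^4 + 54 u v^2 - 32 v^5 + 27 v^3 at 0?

E_8

The Hessian of f at 0 is [[0, 0], [0, 0]] with rank 0, so corank 2. A Groebner basis of the Jacobian ideal J(f) in C{u,v} is {v^5, u*v^3 + 13*v^4/8, u^2 + 3*u*v + 9*v^2/4}; counting standard monomials gives mu = 8. Corank 2; j^3 = (2*u + 3*v)^3 is a perfect cube, so E-series; the 5-jet and mu = 8 give E_8.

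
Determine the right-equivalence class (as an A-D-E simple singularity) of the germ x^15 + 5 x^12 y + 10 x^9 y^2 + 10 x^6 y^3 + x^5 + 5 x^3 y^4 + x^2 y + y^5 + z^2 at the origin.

The Hessian of f at 0 has rank 1. Corank 2; j^3 = x^2*y has shape L^2 M (L != M), so D-series; mu = 6 gives D_6.

D_6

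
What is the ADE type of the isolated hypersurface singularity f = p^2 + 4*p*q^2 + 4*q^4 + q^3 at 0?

The Hessian of f at 0 has rank 1. Corank 1: A-series; mu = 2 gives A_2.

A_2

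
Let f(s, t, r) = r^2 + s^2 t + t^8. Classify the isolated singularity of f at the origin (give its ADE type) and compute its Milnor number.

The Hessian of f at 0 has rank 1. Corank 2; j^3 = s^2*t has shape L^2 M (L != M), so D-series; mu = 9 gives D_9.

Type D9, Milnor number mu = 9.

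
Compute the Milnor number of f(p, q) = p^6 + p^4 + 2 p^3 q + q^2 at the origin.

The Hessian of f at 0 is [[0, 0], [0, 2]] with rank 1, so corank 1. A Groebner basis of the Jacobian ideal J(f) in C{p,q} is {p^3, q}; counting standard monomials gives mu = 3. Corank 1: A-series; mu = 3 gives A_3.

3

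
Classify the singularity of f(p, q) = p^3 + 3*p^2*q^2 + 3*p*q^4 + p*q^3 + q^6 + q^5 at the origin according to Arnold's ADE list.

The Hessian of f at 0 is [[0, 0], [0, 0]] with rank 0, so corank 2. A Groebner basis of the Jacobian ideal J(f) in C{p,q} is {-p^2 + q^4 - q^3/3, p^3, p^2*q + p^2/3 + q^3/9, p^2 + p*q^2 + q^3/3}; counting standard monomials gives mu = 7. Corank 2; j^3 = p^3 is a perfect cube, so E-series; the 4-jet and mu = 7 give E_7.

E_7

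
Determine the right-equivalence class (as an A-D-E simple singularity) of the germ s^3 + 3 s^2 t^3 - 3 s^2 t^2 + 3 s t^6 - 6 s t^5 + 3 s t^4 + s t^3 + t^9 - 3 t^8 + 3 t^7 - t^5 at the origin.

The Hessian of f at 0 has rank 0. Corank 2; j^3 = s^3 is a perfect cube, so E-series; the 4-jet and mu = 7 give E_7.

E7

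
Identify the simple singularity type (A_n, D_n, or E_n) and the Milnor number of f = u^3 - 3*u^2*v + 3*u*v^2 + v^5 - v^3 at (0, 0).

Type E8, Milnor number mu = 8.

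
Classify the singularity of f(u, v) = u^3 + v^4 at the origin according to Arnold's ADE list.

E_{6}

The Hessian of f at 0 has rank 0. Corank 2; j^3 = u^3 is a perfect cube, so E-series; the 4-jet and mu = 6 give E_6.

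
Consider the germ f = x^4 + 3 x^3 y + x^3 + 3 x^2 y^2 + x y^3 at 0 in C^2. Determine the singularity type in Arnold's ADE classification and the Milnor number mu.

The Hessian of f at 0 is [[0, 0], [0, 0]] with rank 0, so corank 2. A Groebner basis of the Jacobian ideal J(f) in C{x,y} is {3*x^2 + y^4 + y^3, x^3, x^2*y - x^2 - y^3/3, 2*x^2 + x*y^2 + 2*y^3/3}; counting standard monomials gives mu = 7. Corank 2; j^3 = x^3 is a perfect cube, so E-series; the 4-jet and mu = 7 give E_7.

Type E7, Milnor number mu = 7.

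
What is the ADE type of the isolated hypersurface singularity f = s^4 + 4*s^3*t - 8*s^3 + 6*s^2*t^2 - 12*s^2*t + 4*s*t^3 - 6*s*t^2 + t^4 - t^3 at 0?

E_{6}

The Hessian of f at 0 has rank 0. Corank 2; j^3 = -(2*s + t)^3 is a perfect cube, so E-series; the 4-jet and mu = 6 give E_6.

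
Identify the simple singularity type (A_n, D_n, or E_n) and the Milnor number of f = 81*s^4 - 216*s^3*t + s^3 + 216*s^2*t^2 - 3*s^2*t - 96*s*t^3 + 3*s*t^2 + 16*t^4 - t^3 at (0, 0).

The Hessian of f at 0 has rank 0. Corank 2; j^3 = (s - t)^3 is a perfect cube, so E-series; the 4-jet and mu = 6 give E_6.

Type E6, Milnor number mu = 6.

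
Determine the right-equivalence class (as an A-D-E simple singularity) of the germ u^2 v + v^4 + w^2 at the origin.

D_5

The Hessian of f at 0 has rank 1. Corank 2; j^3 = u^2*v has shape L^2 M (L != M), so D-series; mu = 5 gives D_5.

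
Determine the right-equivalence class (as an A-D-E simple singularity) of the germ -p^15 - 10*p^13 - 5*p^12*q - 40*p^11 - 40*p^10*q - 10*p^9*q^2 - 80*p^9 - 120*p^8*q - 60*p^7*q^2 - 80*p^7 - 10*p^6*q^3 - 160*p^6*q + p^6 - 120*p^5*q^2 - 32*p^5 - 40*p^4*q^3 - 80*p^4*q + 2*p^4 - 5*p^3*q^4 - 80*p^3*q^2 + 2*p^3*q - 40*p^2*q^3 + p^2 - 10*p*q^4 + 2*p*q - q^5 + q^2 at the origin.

The Hessian of f at 0 has rank 1. Corank 1: A-series; mu = 4 gives A_4.

A_4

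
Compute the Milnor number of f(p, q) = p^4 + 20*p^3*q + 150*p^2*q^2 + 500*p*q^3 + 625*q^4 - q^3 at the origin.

6

The Hessian of f at 0 has rank 0. Corank 2; j^3 = -q^3 is a perfect cube, so E-series; the 4-jet and mu = 6 give E_6.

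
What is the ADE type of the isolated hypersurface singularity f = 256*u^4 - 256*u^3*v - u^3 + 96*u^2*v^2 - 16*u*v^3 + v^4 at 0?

The Hessian of f at 0 has rank 0. Corank 2; j^3 = -u^3 is a perfect cube, so E-series; the 4-jet and mu = 6 give E_6.

E_{6}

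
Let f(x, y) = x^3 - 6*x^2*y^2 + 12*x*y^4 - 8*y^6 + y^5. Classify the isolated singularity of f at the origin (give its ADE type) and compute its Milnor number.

Type E8, Milnor number mu = 8.

The Hessian of f at 0 has rank 0. Corank 2; j^3 = x^3 is a perfect cube, so E-series; the 5-jet and mu = 8 give E_8.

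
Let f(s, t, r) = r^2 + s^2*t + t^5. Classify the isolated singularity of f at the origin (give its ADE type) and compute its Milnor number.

The Hessian of f at 0 is [[0, 0, 0], [0, 0, 0], [0, 0, 2]] with rank 1, so corank 2. A Groebner basis of the Jacobian ideal J(f) in C{s,t,r} is {s^2/5 + t^4, s^3, s*t, r}; counting standard monomials gives mu = 6. Corank 2; j^3 = s^2*t has shape L^2 M (L != M), so D-series; mu = 6 gives D_6.

Type D6, Milnor number mu = 6.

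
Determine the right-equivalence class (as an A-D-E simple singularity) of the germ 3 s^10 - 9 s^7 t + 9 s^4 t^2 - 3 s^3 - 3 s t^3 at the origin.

E_{7}

The Hessian of f at 0 is [[0, 0], [0, 0]] with rank 0, so corank 2. A Groebner basis of the Jacobian ideal J(f) in C{s,t} is {s^3, s*t^2, 3*s^2 + t^3}; counting standard monomials gives mu = 7. Corank 2; j^3 = -3*s^3 is a perfect cube, so E-series; the 4-jet and mu = 7 give E_7.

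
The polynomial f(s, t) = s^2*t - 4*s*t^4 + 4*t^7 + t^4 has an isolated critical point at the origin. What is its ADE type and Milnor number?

Type D_{5}, Milnor number mu = 5.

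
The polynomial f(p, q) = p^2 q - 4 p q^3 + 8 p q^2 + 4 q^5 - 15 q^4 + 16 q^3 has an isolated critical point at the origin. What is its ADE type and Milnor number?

Type D5, Milnor number mu = 5.

The Hessian of f at 0 has rank 0. Corank 2; j^3 = q*(p + 4*q)^2 has shape L^2 M (L != M), so D-series; mu = 5 gives D_5.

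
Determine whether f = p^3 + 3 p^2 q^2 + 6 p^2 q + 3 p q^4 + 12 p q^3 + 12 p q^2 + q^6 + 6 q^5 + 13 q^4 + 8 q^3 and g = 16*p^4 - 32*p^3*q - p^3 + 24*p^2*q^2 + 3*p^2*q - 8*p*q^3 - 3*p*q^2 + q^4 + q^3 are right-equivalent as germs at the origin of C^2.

The Hessian of f at 0 has rank 0. Corank 2; j^3 = (p + 2*q)^3 is a perfect cube, so E-series; the 4-jet and mu = 6 give E_6. The Hessian of g at 0 has rank 0. Corank 2; j^3 = -(p - q)^3 is a perfect cube, so E-series; the 4-jet and mu = 6 give E_6. Both have type E_6, hence right-equivalent.

Yes.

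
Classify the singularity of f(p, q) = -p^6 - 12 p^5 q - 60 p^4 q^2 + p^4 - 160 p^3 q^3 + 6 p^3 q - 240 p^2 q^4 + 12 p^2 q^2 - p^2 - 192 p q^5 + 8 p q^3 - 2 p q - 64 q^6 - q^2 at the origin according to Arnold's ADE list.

A3

The Hessian of f at 0 is [[-2, -2], [-2, -2]] with rank 1, so corank 1. A Groebner basis of the Jacobian ideal J(f) in C{p,q} is {q^3, p + q}; counting standard monomials gives mu = 3. Corank 1: A-series; mu = 3 gives A_3.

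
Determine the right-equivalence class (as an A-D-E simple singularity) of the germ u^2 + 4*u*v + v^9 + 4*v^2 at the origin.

A_{8}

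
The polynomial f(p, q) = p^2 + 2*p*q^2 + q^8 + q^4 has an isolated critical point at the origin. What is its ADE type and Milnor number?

The Hessian of f at 0 is [[2, 0], [0, 0]] with rank 1, so corank 1. A Groebner basis of the Jacobian ideal J(f) in C{p,q} is {p^4, p^3*q, p + q^2}; counting standard monomials gives mu = 7. Corank 1: A-series; mu = 7 gives A_7.

Type A7, Milnor number mu = 7.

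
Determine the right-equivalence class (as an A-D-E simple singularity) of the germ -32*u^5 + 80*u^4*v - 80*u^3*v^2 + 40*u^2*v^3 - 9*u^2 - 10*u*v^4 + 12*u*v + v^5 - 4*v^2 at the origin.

A_4

The Hessian of f at 0 has rank 1. Corank 1: A-series; mu = 4 gives A_4.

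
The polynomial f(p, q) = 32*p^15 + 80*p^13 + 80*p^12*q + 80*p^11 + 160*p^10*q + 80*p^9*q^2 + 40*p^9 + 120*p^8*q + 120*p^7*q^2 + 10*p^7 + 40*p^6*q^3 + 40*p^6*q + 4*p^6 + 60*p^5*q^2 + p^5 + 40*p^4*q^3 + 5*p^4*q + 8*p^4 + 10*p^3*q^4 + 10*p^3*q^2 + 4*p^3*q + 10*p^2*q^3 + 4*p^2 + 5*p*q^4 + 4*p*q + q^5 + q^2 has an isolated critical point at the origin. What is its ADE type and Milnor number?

Type A_{4}, Milnor number mu = 4.

The Hessian of f at 0 is [[8, 4], [4, 2]] with rank 1, so corank 1. A Groebner basis of the Jacobian ideal J(f) in C{p,q} is {-8*p + q^3 - 4*q, p^2 - q^2/4, p*q + q^2/2}; counting standard monomials gives mu = 4. Corank 1: A-series; mu = 4 gives A_4.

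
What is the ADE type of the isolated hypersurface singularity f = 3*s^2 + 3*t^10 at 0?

The Hessian of f at 0 is [[6, 0], [0, 0]] with rank 1, so corank 1. A Groebner basis of the Jacobian ideal J(f) in C{s,t} is {t^9, s}; counting standard monomials gives mu = 9. Corank 1: A-series; mu = 9 gives A_9.

A9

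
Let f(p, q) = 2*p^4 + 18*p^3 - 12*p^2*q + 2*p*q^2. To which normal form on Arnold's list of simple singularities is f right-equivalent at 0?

D_{5}

The Hessian of f at 0 has rank 0. Corank 2; j^3 = 2*p*(3*p - q)^2 has shape L^2 M (L != M), so D-series; mu = 5 gives D_5.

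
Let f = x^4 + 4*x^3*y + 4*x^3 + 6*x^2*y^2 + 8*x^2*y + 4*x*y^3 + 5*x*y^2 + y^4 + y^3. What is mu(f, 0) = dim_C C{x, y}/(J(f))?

The Hessian of f at 0 is [[0, 0], [0, 0]] with rank 0, so corank 2. A Groebner basis of the Jacobian ideal J(f) in C{x,y} is {x*y^2 + 2*x*y + y^2, -4*x*y + y^3 - 2*y^2, x^2 + 3*x*y/2 + y^2/2}; counting standard monomials gives mu = 5. Corank 2; j^3 = (x + y)*(2*x + y)^2 has shape L^2 M (L != M), so D-series; mu = 5 gives D_5.

5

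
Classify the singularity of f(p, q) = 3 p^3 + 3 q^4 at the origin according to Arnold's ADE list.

The Hessian of f at 0 is [[0, 0], [0, 0]] with rank 0, so corank 2. A Groebner basis of the Jacobian ideal J(f) in C{p,q} is {q^3, p^2}; counting standard monomials gives mu = 6. Corank 2; j^3 = 3*p^3 is a perfect cube, so E-series; the 4-jet and mu = 6 give E_6.

E6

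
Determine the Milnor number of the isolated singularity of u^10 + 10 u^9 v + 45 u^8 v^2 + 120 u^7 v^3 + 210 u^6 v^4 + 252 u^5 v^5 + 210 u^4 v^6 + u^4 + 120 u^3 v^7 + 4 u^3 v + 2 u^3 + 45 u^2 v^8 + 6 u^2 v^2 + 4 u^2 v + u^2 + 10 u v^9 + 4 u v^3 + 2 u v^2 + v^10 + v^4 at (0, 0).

9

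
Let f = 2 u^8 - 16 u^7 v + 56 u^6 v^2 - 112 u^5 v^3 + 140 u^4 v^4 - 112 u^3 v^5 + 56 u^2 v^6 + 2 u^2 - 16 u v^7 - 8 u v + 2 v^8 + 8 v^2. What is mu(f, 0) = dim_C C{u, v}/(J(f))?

7

The Hessian of f at 0 has rank 1. Corank 1: A-series; mu = 7 gives A_7.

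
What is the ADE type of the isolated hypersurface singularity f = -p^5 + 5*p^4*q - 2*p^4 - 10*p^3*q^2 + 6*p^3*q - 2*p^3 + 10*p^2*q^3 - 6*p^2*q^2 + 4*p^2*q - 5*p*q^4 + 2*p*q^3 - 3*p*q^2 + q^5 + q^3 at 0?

D_4

The Hessian of f at 0 has rank 0. Corank 2; j^3 = -(p - q)*(2*p^2 - 2*p*q + q^2) splits into three distinct lines over C (the quadratic factor has nonzero discriminant), so D_4.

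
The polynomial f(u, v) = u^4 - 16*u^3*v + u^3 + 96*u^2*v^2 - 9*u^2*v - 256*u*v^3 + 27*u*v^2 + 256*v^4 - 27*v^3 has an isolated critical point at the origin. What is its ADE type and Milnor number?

The Hessian of f at 0 is [[0, 0], [0, 0]] with rank 0, so corank 2. A Groebner basis of the Jacobian ideal J(f) in C{u,v} is {v^4, u*v^2 - 10*v^3/3, u^2 - 6*u*v + 9*v^2}; counting standard monomials gives mu = 6. Corank 2; j^3 = (u - 3*v)^3 is a perfect cube, so E-series; the 4-jet and mu = 6 give E_6.

Type E_6, Milnor number mu = 6.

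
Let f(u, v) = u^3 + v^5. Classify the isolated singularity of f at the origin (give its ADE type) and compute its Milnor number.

The Hessian of f at 0 has rank 0. Corank 2; j^3 = u^3 is a perfect cube, so E-series; the 5-jet and mu = 8 give E_8.

Type E8, Milnor number mu = 8.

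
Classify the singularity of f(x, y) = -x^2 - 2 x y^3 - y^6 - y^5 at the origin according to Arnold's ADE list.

A_{4}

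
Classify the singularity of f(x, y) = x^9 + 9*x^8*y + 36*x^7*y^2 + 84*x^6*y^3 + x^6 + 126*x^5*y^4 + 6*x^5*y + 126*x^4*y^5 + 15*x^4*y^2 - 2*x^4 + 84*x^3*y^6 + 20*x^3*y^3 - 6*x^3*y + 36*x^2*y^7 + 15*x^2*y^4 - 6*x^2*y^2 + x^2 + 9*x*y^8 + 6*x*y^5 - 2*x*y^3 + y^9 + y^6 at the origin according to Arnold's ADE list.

A8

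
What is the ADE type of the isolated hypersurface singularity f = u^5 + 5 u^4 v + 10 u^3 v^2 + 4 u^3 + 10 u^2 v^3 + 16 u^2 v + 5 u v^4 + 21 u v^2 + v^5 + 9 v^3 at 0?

D6

The Hessian of f at 0 has rank 0. Corank 2; j^3 = (u + v)*(2*u + 3*v)^2 has shape L^2 M (L != M), so D-series; mu = 6 gives D_6.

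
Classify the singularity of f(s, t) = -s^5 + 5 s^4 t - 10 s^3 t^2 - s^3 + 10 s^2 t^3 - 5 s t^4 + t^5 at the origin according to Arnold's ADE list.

E_{8}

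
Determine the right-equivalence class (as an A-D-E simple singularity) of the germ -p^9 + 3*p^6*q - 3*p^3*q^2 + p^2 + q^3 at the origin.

The Hessian of f at 0 has rank 1. Corank 1: A-series; mu = 2 gives A_2.

A2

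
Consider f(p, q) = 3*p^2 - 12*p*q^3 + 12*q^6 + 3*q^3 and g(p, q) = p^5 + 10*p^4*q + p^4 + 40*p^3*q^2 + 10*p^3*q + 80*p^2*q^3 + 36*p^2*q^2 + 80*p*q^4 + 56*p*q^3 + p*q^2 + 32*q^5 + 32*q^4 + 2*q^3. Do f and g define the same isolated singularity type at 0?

No.

The Hessian of f at 0 has rank 1. Corank 1: A-series; mu = 2 gives A_2. The Hessian of g at 0 has rank 0. Corank 2; j^3 = q^2*(p + 2*q) has shape L^2 M (L != M), so D-series; mu = 5 gives D_5. f is A_2 but g is D_5, hence not right-equivalent.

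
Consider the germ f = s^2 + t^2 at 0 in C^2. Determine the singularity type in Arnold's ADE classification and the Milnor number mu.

The Hessian of f at 0 is [[2, 0], [0, 2]] with rank 2, so corank 0. A Groebner basis of the Jacobian ideal J(f) in C{s,t} is {s, t}; counting standard monomials gives mu = 1. Corank 0: nondegenerate Morse point, so A_1.

Type A_{1}, Milnor number mu = 1.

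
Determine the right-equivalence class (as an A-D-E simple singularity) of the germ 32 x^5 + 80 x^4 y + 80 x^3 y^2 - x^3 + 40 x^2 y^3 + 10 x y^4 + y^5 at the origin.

The Hessian of f at 0 has rank 0. Corank 2; j^3 = -x^3 is a perfect cube, so E-series; the 5-jet and mu = 8 give E_8.

E_8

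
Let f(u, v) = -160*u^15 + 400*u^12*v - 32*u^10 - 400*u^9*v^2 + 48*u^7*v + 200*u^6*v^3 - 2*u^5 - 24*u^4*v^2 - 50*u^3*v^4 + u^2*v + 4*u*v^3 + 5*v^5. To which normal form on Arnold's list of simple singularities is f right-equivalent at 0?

D_{6}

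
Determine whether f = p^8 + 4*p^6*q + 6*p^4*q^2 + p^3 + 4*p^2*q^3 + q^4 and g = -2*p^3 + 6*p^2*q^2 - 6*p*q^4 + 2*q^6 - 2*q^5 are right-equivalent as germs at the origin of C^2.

No.

The Hessian of f at 0 has rank 0. Corank 2; j^3 = p^3 is a perfect cube, so E-series; the 4-jet and mu = 6 give E_6. The Hessian of g at 0 has rank 0. Corank 2; j^3 = -2*p^3 is a perfect cube, so E-series; the 5-jet and mu = 8 give E_8. f is E_6 but g is E_8, hence not right-equivalent.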